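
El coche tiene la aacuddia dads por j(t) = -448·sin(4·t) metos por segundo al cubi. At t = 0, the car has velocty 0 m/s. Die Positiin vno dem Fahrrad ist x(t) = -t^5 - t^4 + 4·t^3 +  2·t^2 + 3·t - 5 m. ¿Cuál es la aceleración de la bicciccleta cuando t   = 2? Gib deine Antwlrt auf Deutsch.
Ausgehend von der Position x(t) = -t^5 - t^4 + 4·t^3 + 2·t^2 + 3·t - 5, nehmen wir 2 Ableitungen. Mit d/dt von x(t) finden wir v(t) = -5·t^4 - 4·t^3 + 12·t^2 + 4·t + 3. Mit d/dt von v(t) finden wir a(t) = -20·t^3 - 12·t^2 + 24·t + 4. Mit a(t) = -20·t^3 - 12·t^2 + 24·t + 4 und Einsetzen von t = 2, finden wir a = -156.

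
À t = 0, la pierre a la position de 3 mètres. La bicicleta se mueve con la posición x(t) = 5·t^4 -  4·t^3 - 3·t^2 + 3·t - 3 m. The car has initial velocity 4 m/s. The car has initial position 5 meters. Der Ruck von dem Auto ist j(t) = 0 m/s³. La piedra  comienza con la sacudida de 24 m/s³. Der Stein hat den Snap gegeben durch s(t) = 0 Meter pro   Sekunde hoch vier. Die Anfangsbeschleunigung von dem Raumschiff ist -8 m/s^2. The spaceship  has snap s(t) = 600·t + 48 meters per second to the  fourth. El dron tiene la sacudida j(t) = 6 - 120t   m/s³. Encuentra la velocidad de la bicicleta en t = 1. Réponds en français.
En partant de la position x(t) = 5·t^4 - 4·t^3 - 3·t^2 + 3·t - 3, nous prenons 1 dérivée. En prenant d/dt de x(t), nous trouvons v(t) = 20·t^3 - 12·t^2 - 6·t + 3. En utilisant v(t) = 20·t^3 - 12·t^2 - 6·t + 3 et en substituant t = 1, nous trouvons v = 5.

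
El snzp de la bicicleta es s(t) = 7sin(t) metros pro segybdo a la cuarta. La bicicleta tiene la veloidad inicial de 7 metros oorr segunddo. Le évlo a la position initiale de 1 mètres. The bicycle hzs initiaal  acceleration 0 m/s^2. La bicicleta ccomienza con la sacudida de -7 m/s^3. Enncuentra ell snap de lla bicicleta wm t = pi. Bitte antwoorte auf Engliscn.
From the given snap equation s(t) = 7·sin(t), we substitute t = pi to get s = 0.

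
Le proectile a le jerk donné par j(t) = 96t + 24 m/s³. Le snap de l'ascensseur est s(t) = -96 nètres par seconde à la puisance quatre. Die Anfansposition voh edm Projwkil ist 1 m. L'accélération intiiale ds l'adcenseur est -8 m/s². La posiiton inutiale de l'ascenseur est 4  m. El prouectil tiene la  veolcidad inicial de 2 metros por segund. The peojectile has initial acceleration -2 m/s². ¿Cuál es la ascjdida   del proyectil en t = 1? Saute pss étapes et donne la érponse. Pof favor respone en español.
La respuesta es 120.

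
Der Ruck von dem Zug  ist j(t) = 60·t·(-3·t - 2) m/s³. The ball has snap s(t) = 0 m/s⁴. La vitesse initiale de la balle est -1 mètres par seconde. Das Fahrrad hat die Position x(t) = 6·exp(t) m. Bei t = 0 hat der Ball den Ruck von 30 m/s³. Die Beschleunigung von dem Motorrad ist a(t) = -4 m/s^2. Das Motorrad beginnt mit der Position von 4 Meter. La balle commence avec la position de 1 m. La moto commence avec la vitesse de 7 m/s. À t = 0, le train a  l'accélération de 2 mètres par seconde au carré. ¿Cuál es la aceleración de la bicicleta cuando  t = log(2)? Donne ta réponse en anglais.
To solve this, we need to take 2 derivatives of our position equation x(t) = 6·exp(t). Differentiating position, we get velocity: v(t) = 6·exp(t). The derivative of velocity gives acceleration: a(t) = 6·exp(t). From the given acceleration equation a(t) = 6·exp(t), we substitute t = log(2) to get a = 12.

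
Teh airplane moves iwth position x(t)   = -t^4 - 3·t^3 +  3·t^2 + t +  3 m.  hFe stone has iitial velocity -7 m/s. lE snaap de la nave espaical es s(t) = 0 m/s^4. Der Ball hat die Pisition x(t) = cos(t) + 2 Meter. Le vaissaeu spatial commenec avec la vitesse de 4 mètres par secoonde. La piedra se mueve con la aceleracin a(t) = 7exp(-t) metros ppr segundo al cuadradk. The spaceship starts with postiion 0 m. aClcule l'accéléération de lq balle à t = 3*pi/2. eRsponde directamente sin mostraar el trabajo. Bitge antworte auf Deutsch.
a(3*pi/2) = 0.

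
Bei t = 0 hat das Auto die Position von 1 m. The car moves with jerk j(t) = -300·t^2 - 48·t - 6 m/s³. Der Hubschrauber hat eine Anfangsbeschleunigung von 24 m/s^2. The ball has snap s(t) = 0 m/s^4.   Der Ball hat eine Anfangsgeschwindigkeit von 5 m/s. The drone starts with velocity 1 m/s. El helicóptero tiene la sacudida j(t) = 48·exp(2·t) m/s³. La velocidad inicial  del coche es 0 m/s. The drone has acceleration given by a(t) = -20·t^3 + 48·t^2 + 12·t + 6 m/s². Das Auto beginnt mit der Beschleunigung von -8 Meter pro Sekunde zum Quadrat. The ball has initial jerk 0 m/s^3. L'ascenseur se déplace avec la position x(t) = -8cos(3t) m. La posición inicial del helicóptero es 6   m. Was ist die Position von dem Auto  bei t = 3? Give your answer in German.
Wir müssen unsere Gleichung für den Ruck j(t) = -300·t^2 - 48·t - 6 3-mal integrieren. Mit ∫j(t)dt und Anwendung von a(0) = -8, finden wir a(t) = -100·t^3 - 24·t^2 - 6·t - 8. Mit ∫a(t)dt und Anwendung von v(0) = 0, finden wir v(t) = t·(-25·t^3 - 8·t^2 - 3·t - 8). Mit ∫v(t)dt und Anwendung von x(0) = 1, finden wir x(t) = -5·t^5 - 2·t^4 - t^3 - 4·t^2 + 1. Mit x(t) = -5·t^5 - 2·t^4 - t^3 - 4·t^2 + 1 und Einsetzen von t = 3, finden wir x = -1439.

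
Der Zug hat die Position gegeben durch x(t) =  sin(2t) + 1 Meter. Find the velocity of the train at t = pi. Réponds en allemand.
Wir müssen unsere Gleichung für die Position x(t) = sin(2·t) + 1 1-mal ableiten. Mit d/dt von x(t) finden wir v(t) = 2·cos(2·t). Wir haben die Geschwindigkeit v(t) = 2·cos(2·t). Durch Einsetzen von t = pi: v(pi) = 2.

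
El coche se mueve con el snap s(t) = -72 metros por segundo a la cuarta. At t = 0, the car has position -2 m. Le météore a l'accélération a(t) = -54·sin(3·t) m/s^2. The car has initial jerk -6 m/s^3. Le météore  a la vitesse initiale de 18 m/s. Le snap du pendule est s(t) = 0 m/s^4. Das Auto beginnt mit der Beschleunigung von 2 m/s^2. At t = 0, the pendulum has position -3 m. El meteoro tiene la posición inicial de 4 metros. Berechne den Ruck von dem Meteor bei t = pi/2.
Wir müssen unsere Gleichung für die Beschleunigung a(t) = -54·sin(3·t) 1-mal ableiten. Durch Ableiten von der Beschleunigung erhalten wir den Ruck: j(t) = -162·cos(3·t). Aus der Gleichung für den Ruck j(t) = -162·cos(3·t), setzen wir t = pi/2 ein und erhalten j = 0.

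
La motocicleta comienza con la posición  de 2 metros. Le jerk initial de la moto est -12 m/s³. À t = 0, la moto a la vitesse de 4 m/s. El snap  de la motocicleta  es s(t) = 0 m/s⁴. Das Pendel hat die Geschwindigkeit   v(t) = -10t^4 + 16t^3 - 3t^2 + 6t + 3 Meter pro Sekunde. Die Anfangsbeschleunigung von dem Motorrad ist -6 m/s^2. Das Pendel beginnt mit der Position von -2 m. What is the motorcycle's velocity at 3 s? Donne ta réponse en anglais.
To solve this, we need to take 3 antiderivatives of our snap equation s(t) = 0. The integral of snap is jerk. Using j(0) = -12, we get j(t) = -12. Finding the antiderivative of j(t) and using a(0) = -6: a(t) = -12·t - 6. Taking ∫a(t)dt and applying v(0) = 4, we find v(t) = -6·t^2 - 6·t + 4. We have velocity v(t) = -6·t^2 - 6·t + 4. Substituting t = 3: v(3) = -68.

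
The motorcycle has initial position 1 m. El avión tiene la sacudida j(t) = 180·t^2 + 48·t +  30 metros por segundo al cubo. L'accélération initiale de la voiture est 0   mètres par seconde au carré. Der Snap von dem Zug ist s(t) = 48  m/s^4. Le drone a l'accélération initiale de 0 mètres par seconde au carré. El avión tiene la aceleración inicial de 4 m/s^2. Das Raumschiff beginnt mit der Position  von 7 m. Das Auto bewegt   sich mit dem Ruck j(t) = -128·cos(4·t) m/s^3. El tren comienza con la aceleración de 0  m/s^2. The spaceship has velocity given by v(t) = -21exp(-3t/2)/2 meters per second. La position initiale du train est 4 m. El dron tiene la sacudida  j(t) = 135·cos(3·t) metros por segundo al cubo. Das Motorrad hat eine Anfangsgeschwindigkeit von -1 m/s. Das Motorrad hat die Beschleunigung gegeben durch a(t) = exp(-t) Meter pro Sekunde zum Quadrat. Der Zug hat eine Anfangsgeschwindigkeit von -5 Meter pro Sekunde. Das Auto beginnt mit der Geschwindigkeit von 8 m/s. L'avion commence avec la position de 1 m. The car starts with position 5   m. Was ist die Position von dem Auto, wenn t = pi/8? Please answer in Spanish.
Debemos encontrar la antiderivada de nuestra ecuación de la sacudida j(t) = -128·cos(4·t) 3 veces. Tomando ∫j(t)dt y aplicando a(0) = 0, encontramos a(t) = -32·sin(4·t). Integrando la aceleración y usando la condición inicial v(0) = 8, obtenemos v(t) = 8·cos(4·t). La antiderivada de la velocidad es la posición. Usando x(0) = 5, obtenemos x(t) = 2·sin(4·t) + 5. De la ecuación de la posición x(t) = 2·sin(4·t) + 5, sustituimos t = pi/8 para obtener x = 7.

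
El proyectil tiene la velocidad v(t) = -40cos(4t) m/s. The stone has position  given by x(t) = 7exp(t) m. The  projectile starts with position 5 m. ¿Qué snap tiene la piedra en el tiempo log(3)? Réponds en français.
En partant de la position x(t) = 7·exp(t), nous prenons 4 dérivées. La dérivée de la position donne la vitesse: v(t) = 7·exp(t). La dérivée de la vitesse donne l'accélération: a(t) = 7·exp(t). En prenant d/dt de a(t), nous trouvons j(t) = 7·exp(t). En prenant d/dt de j(t), nous trouvons s(t) = 7·exp(t). De l'équation du snap s(t) = 7·exp(t), nous substituons t = log(3) pour obtenir s = 21.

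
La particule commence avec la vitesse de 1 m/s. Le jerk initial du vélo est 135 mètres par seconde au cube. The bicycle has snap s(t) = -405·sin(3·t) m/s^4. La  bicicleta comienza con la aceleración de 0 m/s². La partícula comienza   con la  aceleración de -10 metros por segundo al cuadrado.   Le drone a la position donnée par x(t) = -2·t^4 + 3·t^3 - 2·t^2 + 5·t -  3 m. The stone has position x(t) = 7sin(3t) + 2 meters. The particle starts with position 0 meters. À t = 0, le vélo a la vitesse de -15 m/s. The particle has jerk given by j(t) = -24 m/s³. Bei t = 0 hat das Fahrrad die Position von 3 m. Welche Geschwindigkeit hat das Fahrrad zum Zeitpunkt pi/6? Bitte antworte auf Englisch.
Starting from snap s(t) = -405·sin(3·t), we take 3 antiderivatives. Finding the integral of s(t) and using j(0) = 135: j(t) = 135·cos(3·t). Integrating jerk and using the initial condition a(0) = 0, we get a(t) = 45·sin(3·t). The integral of acceleration, with v(0) = -15, gives velocity: v(t) = -15·cos(3·t). From the given velocity equation v(t) = -15·cos(3·t), we substitute t = pi/6 to get v = 0.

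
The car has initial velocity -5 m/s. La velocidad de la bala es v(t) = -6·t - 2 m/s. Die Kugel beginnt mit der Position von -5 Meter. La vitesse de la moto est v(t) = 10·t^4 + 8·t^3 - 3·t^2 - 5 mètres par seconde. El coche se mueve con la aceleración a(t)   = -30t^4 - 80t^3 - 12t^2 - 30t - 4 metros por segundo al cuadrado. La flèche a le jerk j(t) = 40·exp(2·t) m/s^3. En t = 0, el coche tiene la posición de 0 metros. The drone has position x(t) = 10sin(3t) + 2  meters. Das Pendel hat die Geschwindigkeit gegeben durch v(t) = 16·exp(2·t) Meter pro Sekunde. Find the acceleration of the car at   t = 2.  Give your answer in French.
De l'équation de l'accélération a(t) = -30·t^4 - 80·t^3 - 12·t^2 - 30·t - 4, nous substituons t = 2 pour obtenir a = -1232.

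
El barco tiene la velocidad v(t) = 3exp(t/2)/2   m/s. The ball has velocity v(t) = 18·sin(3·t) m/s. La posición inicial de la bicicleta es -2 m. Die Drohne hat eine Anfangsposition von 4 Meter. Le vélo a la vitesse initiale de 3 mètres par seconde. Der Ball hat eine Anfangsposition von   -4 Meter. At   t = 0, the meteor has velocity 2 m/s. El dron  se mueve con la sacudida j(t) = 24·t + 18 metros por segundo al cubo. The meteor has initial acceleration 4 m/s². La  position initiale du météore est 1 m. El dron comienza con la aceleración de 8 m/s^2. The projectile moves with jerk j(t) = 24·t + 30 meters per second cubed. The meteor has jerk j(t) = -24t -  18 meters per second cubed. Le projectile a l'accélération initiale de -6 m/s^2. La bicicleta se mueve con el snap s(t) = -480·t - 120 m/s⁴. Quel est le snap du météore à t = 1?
En partant du jerk j(t) = -24·t - 18, nous prenons 1 dérivée. En prenant d/dt de j(t), nous trouvons s(t) = -24. De l'équation du snap s(t) = -24, nous substituons t = 1 pour obtenir s = -24.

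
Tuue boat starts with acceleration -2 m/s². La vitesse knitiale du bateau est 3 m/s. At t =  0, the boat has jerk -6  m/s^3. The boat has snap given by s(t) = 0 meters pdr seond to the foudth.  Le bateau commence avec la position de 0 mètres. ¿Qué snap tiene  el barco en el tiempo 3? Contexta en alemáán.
Wir haben den Snap s(t) = 0. Durch Einsetzen von t = 3: s(3) = 0.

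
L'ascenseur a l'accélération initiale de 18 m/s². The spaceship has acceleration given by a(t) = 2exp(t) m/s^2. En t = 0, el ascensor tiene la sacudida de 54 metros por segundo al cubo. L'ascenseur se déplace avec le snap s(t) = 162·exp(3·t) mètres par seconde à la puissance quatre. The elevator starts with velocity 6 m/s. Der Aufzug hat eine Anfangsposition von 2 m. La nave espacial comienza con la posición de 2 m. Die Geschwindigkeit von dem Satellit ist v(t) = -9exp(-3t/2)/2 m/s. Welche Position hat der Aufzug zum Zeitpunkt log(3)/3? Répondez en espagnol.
Debemos encontrar la integral de nuestra ecuación del snap s(t) = 162·exp(3·t) 4 veces. La antiderivada del snap, con j(0) = 54, da la sacudida: j(t) = 54·exp(3·t). La antiderivada de la sacudida es la aceleración. Usando a(0) = 18, obtenemos a(t) = 18·exp(3·t). La integral de la aceleración, con v(0) = 6, da la velocidad: v(t) = 6·exp(3·t). La antiderivada de la velocidad es la posición. Usando x(0) = 2, obtenemos x(t) = 2·exp(3·t). De la ecuación de la posición x(t) = 2·exp(3·t), sustituimos t = log(3)/3 para obtener x = 6.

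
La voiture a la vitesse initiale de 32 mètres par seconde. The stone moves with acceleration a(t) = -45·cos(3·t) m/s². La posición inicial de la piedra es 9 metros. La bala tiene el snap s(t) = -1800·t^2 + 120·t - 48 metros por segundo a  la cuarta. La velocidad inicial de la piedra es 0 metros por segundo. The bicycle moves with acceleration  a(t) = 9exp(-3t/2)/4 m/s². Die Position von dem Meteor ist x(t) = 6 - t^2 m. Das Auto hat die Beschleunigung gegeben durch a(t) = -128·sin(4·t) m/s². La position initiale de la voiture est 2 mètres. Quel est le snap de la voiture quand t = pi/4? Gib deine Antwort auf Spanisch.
Para resolver esto, necesitamos tomar 2 derivadas de nuestra ecuación de la aceleración a(t) = -128·sin(4·t). La derivada de la aceleración da la sacudida: j(t) = -512·cos(4·t). Derivando la sacudida, obtenemos el snap: s(t) = 2048·sin(4·t). Tenemos el snap s(t) = 2048·sin(4·t). Sustituyendo t = pi/4: s(pi/4) = 0.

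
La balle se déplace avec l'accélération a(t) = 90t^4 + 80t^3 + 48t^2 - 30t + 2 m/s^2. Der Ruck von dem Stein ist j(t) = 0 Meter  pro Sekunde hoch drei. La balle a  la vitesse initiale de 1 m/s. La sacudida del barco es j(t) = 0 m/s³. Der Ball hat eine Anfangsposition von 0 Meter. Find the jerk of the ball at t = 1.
We must differentiate our acceleration equation a(t) = 90·t^4 + 80·t^3 + 48·t^2 - 30·t + 2 1 time. Differentiating acceleration, we get jerk: j(t) = 360·t^3 + 240·t^2 + 96·t - 30. We have jerk j(t) = 360·t^3 + 240·t^2 + 96·t - 30. Substituting t = 1: j(1) = 666.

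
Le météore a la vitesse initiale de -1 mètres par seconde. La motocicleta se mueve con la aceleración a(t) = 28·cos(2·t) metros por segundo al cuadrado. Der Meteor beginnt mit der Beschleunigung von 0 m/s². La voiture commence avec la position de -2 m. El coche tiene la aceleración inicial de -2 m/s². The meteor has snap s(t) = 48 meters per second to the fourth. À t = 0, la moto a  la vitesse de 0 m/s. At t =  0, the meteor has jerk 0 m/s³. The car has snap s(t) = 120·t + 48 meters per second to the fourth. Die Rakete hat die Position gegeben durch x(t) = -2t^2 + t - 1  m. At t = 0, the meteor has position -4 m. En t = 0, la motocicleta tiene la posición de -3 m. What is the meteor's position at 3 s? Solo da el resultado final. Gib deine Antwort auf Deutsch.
Die Position bei t = 3 ist x = 155.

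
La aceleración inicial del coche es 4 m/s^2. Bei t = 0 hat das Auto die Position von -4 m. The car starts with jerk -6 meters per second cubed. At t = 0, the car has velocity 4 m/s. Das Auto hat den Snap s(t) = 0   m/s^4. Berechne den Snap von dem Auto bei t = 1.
Wir haben den Snap s(t) = 0. Durch Einsetzen von t = 1: s(1) = 0.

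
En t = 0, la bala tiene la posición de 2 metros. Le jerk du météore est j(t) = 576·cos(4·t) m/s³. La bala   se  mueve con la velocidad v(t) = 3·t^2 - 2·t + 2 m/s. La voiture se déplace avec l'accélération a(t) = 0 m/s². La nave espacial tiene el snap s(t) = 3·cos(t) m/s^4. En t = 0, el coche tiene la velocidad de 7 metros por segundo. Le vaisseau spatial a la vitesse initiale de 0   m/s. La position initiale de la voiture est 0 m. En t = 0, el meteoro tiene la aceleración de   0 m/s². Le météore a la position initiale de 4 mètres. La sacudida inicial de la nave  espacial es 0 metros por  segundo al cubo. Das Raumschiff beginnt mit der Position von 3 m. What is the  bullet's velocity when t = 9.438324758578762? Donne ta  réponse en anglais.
We have velocity v(t) = 3·t^2 - 2·t + 2. Substituting t = 9.438324758578762: v(9.438324758578762) = 250.369273228045.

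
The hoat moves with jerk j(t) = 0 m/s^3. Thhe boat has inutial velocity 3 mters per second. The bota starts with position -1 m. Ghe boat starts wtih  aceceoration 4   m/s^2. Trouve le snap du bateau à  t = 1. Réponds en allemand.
Um dies zu lösen, müssen wir 1 Ableitung unserer Gleichung für den Ruck j(t) = 0 nehmen. Durch Ableiten von dem Ruck erhalten wir den Snap: s(t) = 0. Wir haben den Snap s(t) = 0. Durch Einsetzen von t = 1: s(1) = 0.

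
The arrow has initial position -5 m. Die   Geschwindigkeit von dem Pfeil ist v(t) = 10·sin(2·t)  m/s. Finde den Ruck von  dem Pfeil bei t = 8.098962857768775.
Um dies zu lösen, müssen wir 2 Ableitungen unserer Gleichung für die Geschwindigkeit v(t) = 10·sin(2·t) nehmen. Die Ableitung von der Geschwindigkeit ergibt die Beschleunigung: a(t) = 20·cos(2·t). Die Ableitung von der Beschleunigung ergibt den Ruck: j(t) = -40·sin(2·t). Aus der Gleichung für den Ruck j(t) = -40·sin(2·t), setzen wir t = 8.098962857768775 ein und erhalten j = 18.8237101645128.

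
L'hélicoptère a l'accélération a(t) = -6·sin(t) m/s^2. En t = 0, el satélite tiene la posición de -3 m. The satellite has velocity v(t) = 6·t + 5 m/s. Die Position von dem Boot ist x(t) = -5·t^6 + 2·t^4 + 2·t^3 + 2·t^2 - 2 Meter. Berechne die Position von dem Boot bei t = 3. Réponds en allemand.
Aus der Gleichung für die Position x(t) = -5·t^6 + 2·t^4 + 2·t^3 + 2·t^2 - 2, setzen wir t = 3 ein und erhalten x = -3413.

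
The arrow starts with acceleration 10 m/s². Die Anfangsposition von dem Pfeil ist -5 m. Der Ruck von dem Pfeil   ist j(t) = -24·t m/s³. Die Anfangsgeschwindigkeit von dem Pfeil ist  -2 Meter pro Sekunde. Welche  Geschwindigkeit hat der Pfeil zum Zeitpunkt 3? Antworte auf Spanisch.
Debemos encontrar la integral de nuestra ecuación de la sacudida j(t) = -24·t 2 veces. La integral de la sacudida es la aceleración. Usando a(0) = 10, obtenemos a(t) = 10 - 12·t^2. La antiderivada de la aceleración es la velocidad. Usando v(0) = -2, obtenemos v(t) = -4·t^3 + 10·t - 2. Usando v(t) = -4·t^3 + 10·t - 2 y sustituyendo t = 3, encontramos v = -80.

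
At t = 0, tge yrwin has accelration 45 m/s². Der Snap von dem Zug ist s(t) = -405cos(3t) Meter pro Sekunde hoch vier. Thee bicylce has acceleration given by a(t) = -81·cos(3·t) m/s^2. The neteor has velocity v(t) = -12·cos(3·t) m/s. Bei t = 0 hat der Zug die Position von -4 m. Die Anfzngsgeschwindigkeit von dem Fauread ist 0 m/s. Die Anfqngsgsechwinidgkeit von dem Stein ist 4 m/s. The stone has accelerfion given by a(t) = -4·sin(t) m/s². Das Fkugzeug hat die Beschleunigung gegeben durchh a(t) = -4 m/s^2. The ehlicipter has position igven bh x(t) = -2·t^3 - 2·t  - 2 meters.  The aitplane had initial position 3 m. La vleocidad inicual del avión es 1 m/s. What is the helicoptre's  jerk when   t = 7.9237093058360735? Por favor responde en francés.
Pour résoudre ceci, nous devons prendre 3 dérivées de notre équation de la position x(t) = -2·t^3 - 2·t - 2. La dérivée de la position donne la vitesse: v(t) = -6·t^2 - 2. La dérivée de la vitesse donne l'accélération: a(t) = -12·t. En prenant d/dt de a(t), nous trouvons j(t) = -12. En utilisant j(t) = -12 et en substituant t = 7.9237093058360735, nous trouvons j = -12.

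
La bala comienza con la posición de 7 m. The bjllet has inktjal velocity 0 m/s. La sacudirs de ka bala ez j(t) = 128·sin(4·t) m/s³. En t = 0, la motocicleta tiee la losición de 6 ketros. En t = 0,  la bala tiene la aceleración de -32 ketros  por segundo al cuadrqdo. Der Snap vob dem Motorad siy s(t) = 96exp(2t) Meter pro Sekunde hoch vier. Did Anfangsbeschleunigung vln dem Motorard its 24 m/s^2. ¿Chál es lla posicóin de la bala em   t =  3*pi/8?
Para resolver esto, necesitamos tomar 3 antiderivadas de nuestra ecuación de la sacudida j(t) = 128·sin(4·t). La antiderivada de la sacudida es la aceleración. Usando a(0) = -32, obtenemos a(t) = -32·cos(4·t). La antiderivada de la aceleración es la velocidad. Usando v(0) = 0, obtenemos v(t) = -8·sin(4·t). Tomando ∫v(t)dt y aplicando x(0) = 7, encontramos x(t) = 2·cos(4·t) + 5. Tenemos la posición x(t) = 2·cos(4·t) + 5. Sustituyendo t = 3*pi/8: x(3*pi/8) = 5.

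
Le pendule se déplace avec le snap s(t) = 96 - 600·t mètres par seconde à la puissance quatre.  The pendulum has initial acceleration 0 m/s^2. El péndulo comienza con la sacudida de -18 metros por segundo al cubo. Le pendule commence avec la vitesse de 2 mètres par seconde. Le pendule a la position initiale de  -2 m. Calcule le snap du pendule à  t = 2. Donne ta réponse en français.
Nous avons le snap s(t) = 96 - 600·t. En substituant t = 2: s(2) = -1104.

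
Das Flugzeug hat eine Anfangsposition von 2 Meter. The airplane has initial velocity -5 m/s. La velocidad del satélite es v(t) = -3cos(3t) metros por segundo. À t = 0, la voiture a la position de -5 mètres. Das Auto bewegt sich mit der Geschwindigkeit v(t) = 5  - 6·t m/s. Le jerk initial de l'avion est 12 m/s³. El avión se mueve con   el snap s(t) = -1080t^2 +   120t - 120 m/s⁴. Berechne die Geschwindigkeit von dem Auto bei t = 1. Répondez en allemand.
Mit v(t) = 5 - 6·t und Einsetzen von t = 1, finden wir v = -1.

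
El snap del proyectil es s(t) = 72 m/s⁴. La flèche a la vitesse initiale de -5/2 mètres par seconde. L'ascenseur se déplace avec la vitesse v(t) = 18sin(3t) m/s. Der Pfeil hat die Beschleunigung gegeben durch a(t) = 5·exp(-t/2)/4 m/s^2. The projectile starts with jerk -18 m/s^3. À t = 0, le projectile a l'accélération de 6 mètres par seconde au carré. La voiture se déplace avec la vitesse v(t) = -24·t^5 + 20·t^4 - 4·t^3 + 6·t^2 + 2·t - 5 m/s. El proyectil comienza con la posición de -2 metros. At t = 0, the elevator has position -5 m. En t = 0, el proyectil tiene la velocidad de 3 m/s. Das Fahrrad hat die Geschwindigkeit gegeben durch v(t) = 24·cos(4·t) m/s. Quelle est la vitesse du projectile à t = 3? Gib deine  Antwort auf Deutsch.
Wir müssen die Stammfunktion unserer Gleichung für den Snap s(t) = 72 3-mal finden. Die Stammfunktion von dem Snap, mit j(0) = -18, ergibt den Ruck: j(t) = 72·t - 18. Durch Integration von dem Ruck und Verwendung der Anfangsbedingung a(0) = 6, erhalten wir a(t) = 36·t^2 - 18·t + 6. Durch Integration von der Beschleunigung und Verwendung der Anfangsbedingung v(0) = 3, erhalten wir v(t) = 12·t^3 - 9·t^2 + 6·t + 3. Wir haben die Geschwindigkeit v(t) = 12·t^3 - 9·t^2 + 6·t + 3. Durch Einsetzen von t = 3: v(3) = 264.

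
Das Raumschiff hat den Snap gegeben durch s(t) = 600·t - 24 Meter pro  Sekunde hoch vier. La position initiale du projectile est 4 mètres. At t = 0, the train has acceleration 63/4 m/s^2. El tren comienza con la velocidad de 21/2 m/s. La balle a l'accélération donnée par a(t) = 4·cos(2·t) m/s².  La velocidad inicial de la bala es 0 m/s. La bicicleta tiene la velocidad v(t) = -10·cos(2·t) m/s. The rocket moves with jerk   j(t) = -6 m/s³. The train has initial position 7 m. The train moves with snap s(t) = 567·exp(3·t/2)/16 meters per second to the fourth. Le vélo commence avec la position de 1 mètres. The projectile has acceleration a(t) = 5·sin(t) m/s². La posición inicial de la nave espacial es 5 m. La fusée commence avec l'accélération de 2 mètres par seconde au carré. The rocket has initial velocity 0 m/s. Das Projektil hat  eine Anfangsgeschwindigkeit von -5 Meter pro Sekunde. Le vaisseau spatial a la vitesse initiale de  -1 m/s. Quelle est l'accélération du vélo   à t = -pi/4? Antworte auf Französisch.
En partant de la vitesse v(t) = -10·cos(2·t), nous prenons 1 dérivée. En dérivant la vitesse, nous obtenons l'accélération: a(t) = 20·sin(2·t). Nous avons l'accélération a(t) = 20·sin(2·t). En substituant t = -pi/4: a(-pi/4) = -20.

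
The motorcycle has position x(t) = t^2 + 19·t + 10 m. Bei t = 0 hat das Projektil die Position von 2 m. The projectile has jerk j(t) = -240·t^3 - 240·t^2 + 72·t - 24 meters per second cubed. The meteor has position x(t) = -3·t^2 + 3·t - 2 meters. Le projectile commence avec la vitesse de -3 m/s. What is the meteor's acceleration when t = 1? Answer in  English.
We must differentiate our position equation x(t) = -3·t^2 + 3·t - 2 2 times. Differentiating position, we get velocity: v(t) = 3 - 6·t. The derivative of velocity gives acceleration: a(t) = -6. From the given acceleration equation a(t) = -6, we substitute t = 1 to get a = -6.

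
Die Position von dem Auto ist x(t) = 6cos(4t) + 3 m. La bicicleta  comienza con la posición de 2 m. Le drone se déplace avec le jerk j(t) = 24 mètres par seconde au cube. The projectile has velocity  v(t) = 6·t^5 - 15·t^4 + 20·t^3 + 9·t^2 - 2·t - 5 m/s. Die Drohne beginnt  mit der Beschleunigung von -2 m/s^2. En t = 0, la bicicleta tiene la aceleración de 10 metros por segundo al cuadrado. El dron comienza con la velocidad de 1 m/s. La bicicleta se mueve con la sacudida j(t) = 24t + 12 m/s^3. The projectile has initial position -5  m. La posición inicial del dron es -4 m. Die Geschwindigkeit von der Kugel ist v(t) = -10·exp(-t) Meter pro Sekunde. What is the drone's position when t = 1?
To find the answer, we compute 3 integrals of j(t) = 24. Integrating jerk and using the initial condition a(0) = -2, we get a(t) = 24·t - 2. The integral of acceleration is velocity. Using v(0) = 1, we get v(t) = 12·t^2 - 2·t + 1. Finding the integral of v(t) and using x(0) = -4: x(t) = 4·t^3 - t^2 + t - 4. Using x(t) = 4·t^3 - t^2 + t - 4 and substituting t = 1, we find x = 0.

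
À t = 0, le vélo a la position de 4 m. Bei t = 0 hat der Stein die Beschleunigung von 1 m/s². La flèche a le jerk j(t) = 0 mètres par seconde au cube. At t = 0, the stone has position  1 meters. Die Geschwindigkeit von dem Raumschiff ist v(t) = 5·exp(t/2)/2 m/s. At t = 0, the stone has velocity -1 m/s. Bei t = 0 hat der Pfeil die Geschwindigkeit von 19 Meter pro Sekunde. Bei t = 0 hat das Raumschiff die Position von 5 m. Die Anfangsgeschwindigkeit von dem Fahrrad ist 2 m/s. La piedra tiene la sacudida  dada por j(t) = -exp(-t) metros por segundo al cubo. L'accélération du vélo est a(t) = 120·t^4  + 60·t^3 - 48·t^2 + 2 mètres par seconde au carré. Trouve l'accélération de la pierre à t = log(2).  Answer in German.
Wir müssen unsere Gleichung für den Ruck j(t) = -exp(-t) 1-mal integrieren. Das Integral von dem Ruck, mit a(0) = 1, ergibt die Beschleunigung: a(t) = exp(-t). Wir haben die Beschleunigung a(t) = exp(-t). Durch Einsetzen von t = log(2): a(log(2)) = 1/2.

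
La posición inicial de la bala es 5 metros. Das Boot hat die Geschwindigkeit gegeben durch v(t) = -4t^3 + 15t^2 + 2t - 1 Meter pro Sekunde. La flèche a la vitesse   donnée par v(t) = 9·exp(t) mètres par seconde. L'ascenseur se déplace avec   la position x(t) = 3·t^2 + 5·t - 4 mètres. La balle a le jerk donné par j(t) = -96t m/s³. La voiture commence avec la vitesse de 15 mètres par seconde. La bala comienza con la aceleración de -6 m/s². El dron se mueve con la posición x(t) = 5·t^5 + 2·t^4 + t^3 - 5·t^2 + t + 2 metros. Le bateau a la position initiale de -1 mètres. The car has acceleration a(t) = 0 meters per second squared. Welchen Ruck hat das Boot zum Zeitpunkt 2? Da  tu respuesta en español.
Partiendo de la velocidad v(t) = -4·t^3 + 15·t^2 + 2·t - 1, tomamos 2 derivadas. La derivada de la velocidad da la aceleración: a(t) = -12·t^2 + 30·t + 2. La derivada de la aceleración da la sacudida: j(t) = 30 - 24·t. Usando j(t) = 30 - 24·t y sustituyendo t = 2, encontramos j = -18.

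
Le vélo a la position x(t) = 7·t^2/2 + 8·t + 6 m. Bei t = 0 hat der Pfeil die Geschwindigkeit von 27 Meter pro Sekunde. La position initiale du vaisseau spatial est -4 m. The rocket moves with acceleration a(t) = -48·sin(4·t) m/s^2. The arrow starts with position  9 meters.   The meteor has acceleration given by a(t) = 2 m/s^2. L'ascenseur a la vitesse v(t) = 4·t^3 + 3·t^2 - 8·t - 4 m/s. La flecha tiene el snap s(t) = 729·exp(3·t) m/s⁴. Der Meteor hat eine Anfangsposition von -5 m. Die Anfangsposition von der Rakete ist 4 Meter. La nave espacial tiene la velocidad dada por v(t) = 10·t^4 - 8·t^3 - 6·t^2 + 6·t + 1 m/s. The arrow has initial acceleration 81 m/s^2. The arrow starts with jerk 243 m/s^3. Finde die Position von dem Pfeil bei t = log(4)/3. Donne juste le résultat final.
Die Antwort ist 36.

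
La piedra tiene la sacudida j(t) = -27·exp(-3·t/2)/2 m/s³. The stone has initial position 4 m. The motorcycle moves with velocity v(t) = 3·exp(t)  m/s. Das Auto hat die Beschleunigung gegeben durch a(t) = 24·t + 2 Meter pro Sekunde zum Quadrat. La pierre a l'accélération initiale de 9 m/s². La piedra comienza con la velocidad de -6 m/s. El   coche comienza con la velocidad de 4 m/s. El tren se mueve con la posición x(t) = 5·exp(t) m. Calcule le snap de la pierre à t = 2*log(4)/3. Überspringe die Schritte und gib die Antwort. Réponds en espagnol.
s(2*log(4)/3) = 81/16.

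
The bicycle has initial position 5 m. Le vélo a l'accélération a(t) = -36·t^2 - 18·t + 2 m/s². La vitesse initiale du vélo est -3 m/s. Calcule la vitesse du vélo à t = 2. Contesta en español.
Para resolver esto, necesitamos tomar 1 antiderivada de nuestra ecuación de la aceleración a(t) = -36·t^2 - 18·t + 2. La antiderivada de la aceleración es la velocidad. Usando v(0) = -3, obtenemos v(t) = -12·t^3 - 9·t^2 + 2·t - 3. Usando v(t) = -12·t^3 - 9·t^2 + 2·t - 3 y sustituyendo t = 2, encontramos v = -131.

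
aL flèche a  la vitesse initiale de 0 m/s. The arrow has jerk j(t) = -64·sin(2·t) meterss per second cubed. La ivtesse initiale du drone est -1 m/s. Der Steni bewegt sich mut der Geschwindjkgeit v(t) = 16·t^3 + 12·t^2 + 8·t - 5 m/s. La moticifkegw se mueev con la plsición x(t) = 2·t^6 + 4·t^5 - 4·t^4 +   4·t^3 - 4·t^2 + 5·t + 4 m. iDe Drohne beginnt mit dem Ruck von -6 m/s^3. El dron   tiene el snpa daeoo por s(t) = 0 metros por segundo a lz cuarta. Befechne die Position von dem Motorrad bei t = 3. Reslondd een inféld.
Using x(t) = 2·t^6 + 4·t^5 - 4·t^4 + 4·t^3 - 4·t^2 + 5·t + 4 and substituting t = 3, we find x = 2197.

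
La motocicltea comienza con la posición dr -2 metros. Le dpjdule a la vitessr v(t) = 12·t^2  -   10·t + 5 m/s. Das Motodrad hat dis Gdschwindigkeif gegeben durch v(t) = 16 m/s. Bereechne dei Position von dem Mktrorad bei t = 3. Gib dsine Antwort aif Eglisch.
To find the answer, we compute 1 antiderivative of v(t) = 16. The integral of velocity is position. Using x(0) = -2, we get x(t) = 16·t - 2. Using x(t) = 16·t - 2 and substituting t = 3, we find x = 46.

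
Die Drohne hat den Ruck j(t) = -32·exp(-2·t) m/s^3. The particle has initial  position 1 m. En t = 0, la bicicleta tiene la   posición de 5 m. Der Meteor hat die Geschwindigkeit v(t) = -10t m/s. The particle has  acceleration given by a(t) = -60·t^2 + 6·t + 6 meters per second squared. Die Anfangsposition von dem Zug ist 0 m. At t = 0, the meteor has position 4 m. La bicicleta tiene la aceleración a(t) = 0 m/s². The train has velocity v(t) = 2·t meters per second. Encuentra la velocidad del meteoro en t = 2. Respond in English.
We have velocity v(t) = -10·t. Substituting t = 2: v(2) = -20.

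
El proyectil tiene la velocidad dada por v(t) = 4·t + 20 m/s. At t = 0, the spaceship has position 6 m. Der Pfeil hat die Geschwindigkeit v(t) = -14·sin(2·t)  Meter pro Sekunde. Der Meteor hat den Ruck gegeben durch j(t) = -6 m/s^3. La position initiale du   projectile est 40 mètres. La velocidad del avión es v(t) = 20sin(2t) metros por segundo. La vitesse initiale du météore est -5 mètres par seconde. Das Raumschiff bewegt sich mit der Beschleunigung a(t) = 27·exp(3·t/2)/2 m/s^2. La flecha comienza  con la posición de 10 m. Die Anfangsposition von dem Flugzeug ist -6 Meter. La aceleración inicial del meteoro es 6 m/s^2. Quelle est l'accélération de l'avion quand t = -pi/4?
Nous devons dériver notre équation de la vitesse v(t) = 20·sin(2·t) 1 fois. La dérivée de la vitesse donne l'accélération: a(t) = 40·cos(2·t). De l'équation de l'accélération a(t) = 40·cos(2·t), nous substituons t = -pi/4 pour obtenir a = 0.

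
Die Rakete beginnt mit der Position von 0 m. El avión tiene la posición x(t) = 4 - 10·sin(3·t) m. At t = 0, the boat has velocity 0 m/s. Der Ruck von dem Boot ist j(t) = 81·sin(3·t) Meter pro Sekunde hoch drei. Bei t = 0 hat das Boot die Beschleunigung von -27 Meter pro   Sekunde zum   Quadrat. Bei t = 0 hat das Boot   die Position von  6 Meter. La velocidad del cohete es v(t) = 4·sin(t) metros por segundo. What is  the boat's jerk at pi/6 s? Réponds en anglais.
Using j(t) = 81·sin(3·t) and substituting t = pi/6, we find j = 81.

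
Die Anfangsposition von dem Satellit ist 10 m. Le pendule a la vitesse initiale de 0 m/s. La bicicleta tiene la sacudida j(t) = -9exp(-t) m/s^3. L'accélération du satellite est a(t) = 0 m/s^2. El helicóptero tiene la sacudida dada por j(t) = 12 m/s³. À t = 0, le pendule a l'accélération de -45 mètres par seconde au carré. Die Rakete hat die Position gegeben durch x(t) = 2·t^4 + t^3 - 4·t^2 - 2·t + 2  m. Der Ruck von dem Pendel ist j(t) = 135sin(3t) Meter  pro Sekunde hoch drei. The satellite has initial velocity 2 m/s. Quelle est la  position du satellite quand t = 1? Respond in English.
We need to integrate our acceleration equation a(t) = 0 2 times. The antiderivative of acceleration is velocity. Using v(0) = 2, we get v(t) = 2. Taking ∫v(t)dt and applying x(0) = 10, we find x(t) = 2·t + 10. From the given position equation x(t) = 2·t + 10, we substitute t = 1 to get x = 12.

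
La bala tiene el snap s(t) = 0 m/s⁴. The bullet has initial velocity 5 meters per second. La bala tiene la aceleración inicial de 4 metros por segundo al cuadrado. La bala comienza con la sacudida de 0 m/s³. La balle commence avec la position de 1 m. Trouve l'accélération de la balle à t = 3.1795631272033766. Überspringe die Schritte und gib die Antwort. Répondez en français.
À t = 3.1795631272033766, a = 4.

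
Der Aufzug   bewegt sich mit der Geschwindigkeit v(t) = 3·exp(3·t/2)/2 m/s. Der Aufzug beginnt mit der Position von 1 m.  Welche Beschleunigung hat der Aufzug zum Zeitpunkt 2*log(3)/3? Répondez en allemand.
Ausgehend von der Geschwindigkeit v(t) = 3·exp(3·t/2)/2, nehmen wir 1 Ableitung. Die Ableitung von der Geschwindigkeit ergibt die Beschleunigung: a(t) = 9·exp(3·t/2)/4. Mit a(t) = 9·exp(3·t/2)/4 und Einsetzen von t = 2*log(3)/3, finden wir a = 27/4.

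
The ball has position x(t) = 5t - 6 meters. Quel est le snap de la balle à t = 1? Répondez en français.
Nous devons dériver notre équation de la position x(t) = 5·t - 6 4 fois. En prenant d/dt de x(t), nous trouvons v(t) = 5. En prenant d/dt de v(t), nous trouvons a(t) = 0. En dérivant l'accélération, nous obtenons le jerk: j(t) = 0. La dérivée du jerk donne le snap: s(t) = 0. Nous avons le snap s(t) = 0. En substituant t = 1: s(1) = 0.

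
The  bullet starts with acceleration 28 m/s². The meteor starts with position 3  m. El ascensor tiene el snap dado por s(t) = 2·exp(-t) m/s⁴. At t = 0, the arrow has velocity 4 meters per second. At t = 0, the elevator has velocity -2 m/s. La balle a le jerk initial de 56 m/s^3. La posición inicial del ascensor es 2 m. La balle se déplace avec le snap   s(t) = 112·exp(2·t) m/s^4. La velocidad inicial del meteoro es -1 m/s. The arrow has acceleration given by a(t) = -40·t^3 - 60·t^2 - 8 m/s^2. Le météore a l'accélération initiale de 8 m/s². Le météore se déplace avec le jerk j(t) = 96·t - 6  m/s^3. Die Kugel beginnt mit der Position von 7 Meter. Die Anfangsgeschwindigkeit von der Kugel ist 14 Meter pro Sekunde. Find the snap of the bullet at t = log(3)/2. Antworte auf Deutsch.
Wir haben den Snap s(t) = 112·exp(2·t). Durch Einsetzen von t = log(3)/2: s(log(3)/2) = 336.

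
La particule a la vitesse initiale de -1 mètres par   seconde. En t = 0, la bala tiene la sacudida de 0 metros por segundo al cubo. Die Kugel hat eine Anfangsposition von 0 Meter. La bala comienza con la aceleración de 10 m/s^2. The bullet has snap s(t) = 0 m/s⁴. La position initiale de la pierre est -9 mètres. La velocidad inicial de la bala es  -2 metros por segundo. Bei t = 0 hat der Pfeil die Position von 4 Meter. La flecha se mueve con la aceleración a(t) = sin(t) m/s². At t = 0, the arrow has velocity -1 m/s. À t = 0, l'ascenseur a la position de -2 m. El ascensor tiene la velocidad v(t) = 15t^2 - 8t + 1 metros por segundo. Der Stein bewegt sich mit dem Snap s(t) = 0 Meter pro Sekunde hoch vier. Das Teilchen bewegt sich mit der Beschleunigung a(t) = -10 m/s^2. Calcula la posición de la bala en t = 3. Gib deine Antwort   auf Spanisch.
Para resolver esto, necesitamos tomar 4 integrales de nuestra ecuación del snap s(t) = 0. La integral del snap, con j(0) = 0, da la sacudida: j(t) = 0. Integrando la sacudida y usando la condición inicial a(0) = 10, obtenemos a(t) = 10. La integral de la aceleración es la velocidad. Usando v(0) = -2, obtenemos v(t) = 10·t - 2. Tomando ∫v(t)dt y aplicando x(0) = 0, encontramos x(t) = 5·t^2 - 2·t. Tenemos la posición x(t) = 5·t^2 - 2·t. Sustituyendo t = 3: x(3) = 39.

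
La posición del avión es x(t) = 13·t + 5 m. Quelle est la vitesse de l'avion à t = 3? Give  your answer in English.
Starting from position x(t) = 13·t + 5, we take 1 derivative. The derivative of position gives velocity: v(t) = 13. Using v(t) = 13 and substituting t = 3, we find v = 13.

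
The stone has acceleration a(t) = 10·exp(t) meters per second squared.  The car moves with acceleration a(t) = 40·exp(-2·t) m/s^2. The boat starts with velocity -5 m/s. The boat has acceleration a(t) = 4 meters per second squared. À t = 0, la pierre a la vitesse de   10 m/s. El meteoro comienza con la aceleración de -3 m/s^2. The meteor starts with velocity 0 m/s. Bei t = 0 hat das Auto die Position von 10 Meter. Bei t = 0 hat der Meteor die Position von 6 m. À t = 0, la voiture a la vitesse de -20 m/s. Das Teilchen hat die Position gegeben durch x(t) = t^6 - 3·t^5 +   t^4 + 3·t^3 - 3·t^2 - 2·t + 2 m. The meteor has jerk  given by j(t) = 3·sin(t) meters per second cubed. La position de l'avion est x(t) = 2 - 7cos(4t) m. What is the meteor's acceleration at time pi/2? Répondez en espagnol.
Necesitamos integrar nuestra ecuación de la sacudida j(t) = 3·sin(t) 1 vez. La antiderivada de la sacudida, con a(0) = -3, da la aceleración: a(t) = -3·cos(t). Usando a(t) = -3·cos(t) y sustituyendo t = pi/2, encontramos a = 0.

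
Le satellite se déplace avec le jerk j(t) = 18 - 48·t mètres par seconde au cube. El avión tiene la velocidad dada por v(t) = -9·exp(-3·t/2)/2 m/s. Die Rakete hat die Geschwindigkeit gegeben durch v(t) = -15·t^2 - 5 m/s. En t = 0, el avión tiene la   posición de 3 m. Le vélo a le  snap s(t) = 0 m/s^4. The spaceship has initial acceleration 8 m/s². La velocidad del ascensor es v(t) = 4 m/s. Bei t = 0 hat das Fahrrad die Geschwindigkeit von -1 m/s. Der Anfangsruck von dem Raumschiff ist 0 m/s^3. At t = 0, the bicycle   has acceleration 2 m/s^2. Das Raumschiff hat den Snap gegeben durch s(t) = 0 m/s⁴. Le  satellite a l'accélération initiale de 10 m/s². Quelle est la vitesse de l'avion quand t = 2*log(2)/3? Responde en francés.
De l'équation de la vitesse v(t) = -9·exp(-3·t/2)/2, nous substituons t = 2*log(2)/3 pour obtenir v = -9/4.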